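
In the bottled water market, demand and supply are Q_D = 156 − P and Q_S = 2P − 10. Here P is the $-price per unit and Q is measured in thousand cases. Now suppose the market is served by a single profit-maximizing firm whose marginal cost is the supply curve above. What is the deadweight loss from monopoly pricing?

In inverse form: demand P = 156 − Q, supply P = 5 + 0.5Q.
Competitive equilibrium: 156 − Q = 5 + 0.5Q → Q* = 100.6667, P* = 55.3333.
Marginal revenue: MR = 156 − 2Q. Set MR = MC: 156 − 2Q = 5 + 0.5Q → Q_m = 60.4.
Price P_m = 156 − 1·60.4 = 95.6; MC(Q_m) = 5 + 0.5·60.4 = 35.2.
Competitive Q* = 100.6667, so ΔQ = 40.2667; wedge = 95.6 − 35.2 = 60.4.
Deadweight loss = ½ × 40.2667 × 60.4 = $1216.05 thousand.

$1216.05 thousand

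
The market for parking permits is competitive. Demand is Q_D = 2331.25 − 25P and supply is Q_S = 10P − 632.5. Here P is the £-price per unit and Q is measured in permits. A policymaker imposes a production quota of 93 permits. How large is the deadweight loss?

£1029.72

In inverse form: demand P = 93.25 − 0.04Q, supply P = 63.25 + 0.1Q.
Competitive equilibrium: 93.25 − 0.04Q = 63.25 + 0.1Q → Q* = 214.2857, P* = 84.6786.
At Q = 93: demand price = 93.25 − 0.04·93 = 89.53; supply price = 63.25 + 0.1·93 = 72.55.
ΔQ = 214.2857 − 93 = 121.2857; wedge = 89.53 − 72.55 = 16.98.
Deadweight loss = ½ × 121.2857 × 16.98 = £1029.72.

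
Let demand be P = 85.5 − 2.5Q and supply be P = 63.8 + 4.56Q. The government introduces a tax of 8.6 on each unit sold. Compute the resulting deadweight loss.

Competitive equilibrium: 85.5 − 2.5Q = 63.8 + 4.56Q → Q* = 3.0737, P* = 77.8159.
With the tax, the buyer price exceeds the seller price by 8.6: (85.5 − 2.5Q) − (63.8 + 4.56Q) = 8.6 → Q' = 1.8555.
ΔQ = 3.0737 − 1.8555 = 1.2182; the wedge equals the tax, 8.6.
The triangle = ½ × 1.2182 × 8.6 = 5.24.

5.24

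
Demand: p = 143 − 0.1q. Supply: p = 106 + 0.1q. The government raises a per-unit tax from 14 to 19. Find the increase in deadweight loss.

412.50

Competitive equilibrium: 143 − 0.1q = 106 + 0.1q → q* = 185, p* = 124.5.
For a per-unit tax t: Δq = t/0.2, so DWL = ½·t·(t/0.2) = t²/0.4.
At t = 14: DWL = 490. At t = 19: DWL = 902.5.
Increase = 902.5 − 490 = 412.50.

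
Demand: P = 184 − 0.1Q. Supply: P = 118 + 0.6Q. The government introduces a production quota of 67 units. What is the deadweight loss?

260.58

Competitive equilibrium: 184 − 0.1Q = 118 + 0.6Q → Q* = 94.2857, P* = 174.5714.
At Q = 67: demand price = 184 − 0.1·67 = 177.3; supply price = 118 + 0.6·67 = 158.2.
ΔQ = 94.2857 − 67 = 27.2857; wedge = 177.3 − 158.2 = 19.1.
The triangle = ½ × 27.2857 × 19.1 = 260.58.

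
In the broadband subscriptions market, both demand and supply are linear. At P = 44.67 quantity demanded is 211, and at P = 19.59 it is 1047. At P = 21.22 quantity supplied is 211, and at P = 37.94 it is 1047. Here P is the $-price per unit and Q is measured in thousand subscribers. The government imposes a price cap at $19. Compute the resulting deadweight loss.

$8410 thousand

Demand slope = (19.59 − 44.67)/(1047 − 211) = −0.03, so P = 51 − 0.03Q.
Supply slope = (37.94 − 21.22)/(1047 − 211) = 0.02, so P = 17 + 0.02Q.
Competitive equilibrium: 51 − 0.03Q = 17 + 0.02Q → Q* = 680, P* = 30.6.
At the ceiling P = 19, quantity supplied = (19 − 17)/0.02 = 100.
Willingness to pay at Q' = 100: 51 − 0.03·100 = 48.
ΔQ = 680 − 100 = 580; wedge = 48 − 19 = 29.
Deadweight loss = ½ × 580 × 29 = $8410 thousand.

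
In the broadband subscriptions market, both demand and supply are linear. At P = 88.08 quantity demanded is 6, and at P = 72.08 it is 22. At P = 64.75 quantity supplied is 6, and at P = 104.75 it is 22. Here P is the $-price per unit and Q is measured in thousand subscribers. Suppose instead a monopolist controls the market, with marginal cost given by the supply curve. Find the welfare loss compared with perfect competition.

Demand slope = (72.08 − 88.08)/(22 − 6) = −1, so P = 94.08 − Q.
Supply slope = (104.75 − 64.75)/(22 − 6) = 2.5, so P = 49.75 + 2.5Q.
Competitive equilibrium: 94.08 − Q = 49.75 + 2.5Q → Q* = 12.6657, P* = 81.4143.
Marginal revenue: MR = 94.08 − 2Q. Set MR = MC: 94.08 − 2Q = 49.75 + 2.5Q → Q_m = 9.8511.
Price P_m = 94.08 − 1·9.8511 = 84.2289; MC(Q_m) = 49.75 + 2.5·9.8511 = 74.3778.
Competitive Q* = 12.6657, so ΔQ = 2.8146; wedge = 84.2289 − 74.3778 = 9.8511.
Welfare loss = ½ × 2.8146 × 9.8511 = $13.86 thousand.

$13.86 thousand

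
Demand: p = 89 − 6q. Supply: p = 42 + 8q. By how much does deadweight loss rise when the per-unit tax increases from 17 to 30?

Competitive equilibrium: 89 − 6q = 42 + 8q → q* = 3.3571, p* = 68.8571.
For a per-unit tax t: Δq = t/14, so DWL = ½·t·(t/14) = t²/28.
At t = 17: DWL = 10.321. At t = 30: DWL = 32.143.
Increase = 32.143 − 10.321 = 21.82.

21.82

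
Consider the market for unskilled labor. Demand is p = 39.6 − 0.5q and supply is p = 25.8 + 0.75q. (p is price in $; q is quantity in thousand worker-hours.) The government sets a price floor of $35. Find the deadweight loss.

Competitive equilibrium: 39.6 − 0.5q = 25.8 + 0.75q → q* = 11.04, p* = 34.08.
At the floor p = 35, quantity demanded = (39.6 − 35)/0.5 = 9.2.
Sellers' marginal cost at q' = 9.2: 25.8 + 0.75·9.2 = 32.7.
Δq = 11.04 − 9.2 = 1.84; wedge = 35 − 32.7 = 2.3.
DWL = ½ × 1.84 × 2.3 = $2.116 thousand.

$2.116 thousand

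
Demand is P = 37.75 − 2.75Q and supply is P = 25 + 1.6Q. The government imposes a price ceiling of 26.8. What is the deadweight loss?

Competitive equilibrium: 37.75 − 2.75Q = 25 + 1.6Q → Q* = 2.931, P* = 29.6897.
At the ceiling P = 26.8, quantity supplied = (26.8 − 25)/1.6 = 1.125.
Willingness to pay at Q' = 1.125: 37.75 − 2.75·1.125 = 34.6563.
ΔQ = 2.931 − 1.125 = 1.806; wedge = 34.6563 − 26.8 = 7.8563.
Deadweight loss = ½ × 1.806 × 7.8563 = 7.09.

7.09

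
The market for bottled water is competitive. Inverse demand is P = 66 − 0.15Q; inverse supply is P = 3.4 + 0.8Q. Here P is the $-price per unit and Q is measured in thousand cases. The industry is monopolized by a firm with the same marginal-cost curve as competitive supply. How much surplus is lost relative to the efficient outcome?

$38.35 thousand

Competitive equilibrium: 66 − 0.15Q = 3.4 + 0.8Q → Q* = 65.8947, P* = 56.1158.
Marginal revenue: MR = 66 − 0.3Q. Set MR = MC: 66 − 0.3Q = 3.4 + 0.8Q → Q_m = 56.9091.
Price P_m = 66 − 0.15·56.9091 = 57.4636; MC(Q_m) = 3.4 + 0.8·56.9091 = 48.9273.
Competitive Q* = 65.8947, so ΔQ = 8.9856; wedge = 57.4636 − 48.9273 = 8.5363.
Welfare loss = ½ × 8.9856 × 8.5363 = $38.35 thousand.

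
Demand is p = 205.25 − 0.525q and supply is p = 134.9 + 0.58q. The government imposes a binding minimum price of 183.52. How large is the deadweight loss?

274.13

Competitive equilibrium: 205.25 − 0.525q = 134.9 + 0.58q → q* = 63.6652, p* = 171.8258.
At the floor p = 183.52, quantity demanded = (205.25 − 183.52)/0.525 = 41.3905.
Sellers' marginal cost at q' = 41.3905: 134.9 + 0.58·41.3905 = 158.9065.
Δq = 63.6652 − 41.3905 = 22.2747; wedge = 183.52 − 158.9065 = 24.6135.
The triangle = ½ × 22.2747 × 24.6135 = 274.13.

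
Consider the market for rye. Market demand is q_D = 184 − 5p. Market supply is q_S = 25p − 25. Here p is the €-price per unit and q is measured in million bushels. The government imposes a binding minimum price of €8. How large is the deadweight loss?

€3.20 million

In inverse form: demand p = 36.8 − 0.2q, supply p = 1 + 0.04q.
Competitive equilibrium: 36.8 − 0.2q = 1 + 0.04q → q* = 149.1667, p* = 6.9667.
At the floor p = 8, quantity demanded = (36.8 − 8)/0.2 = 144.
Sellers' marginal cost at q' = 144: 1 + 0.04·144 = 6.76.
Δq = 149.1667 − 144 = 5.1667; wedge = 8 − 6.76 = 1.24.
The triangle = ½ × 5.1667 × 1.24 = €3.20 million.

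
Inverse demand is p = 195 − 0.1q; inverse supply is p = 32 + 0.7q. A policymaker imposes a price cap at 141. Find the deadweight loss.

922.97

Competitive equilibrium: 195 − 0.1q = 32 + 0.7q → q* = 203.75, p* = 174.625.
At the ceiling p = 141, quantity supplied = (141 − 32)/0.7 = 155.7143.
Willingness to pay at q' = 155.7143: 195 − 0.1·155.7143 = 179.4286.
Δq = 203.75 − 155.7143 = 48.0357; wedge = 179.4286 − 141 = 38.4286.
Deadweight loss = ½ × 48.0357 × 38.4286 = 922.97.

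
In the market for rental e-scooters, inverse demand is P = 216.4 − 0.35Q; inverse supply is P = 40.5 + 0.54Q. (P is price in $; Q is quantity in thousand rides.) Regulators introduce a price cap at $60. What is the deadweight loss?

$11610.82 thousand

Competitive equilibrium: 216.4 − 0.35Q = 40.5 + 0.54Q → Q* = 197.64045, P* = 147.22584.
At the ceiling P = 60, quantity supplied = (60 − 40.5)/0.54 = 36.11111.
Willingness to pay at Q' = 36.11111: 216.4 − 0.35·36.11111 = 203.76111.
ΔQ = 197.64045 − 36.11111 = 161.52934; wedge = 203.76111 − 60 = 143.76111.
DWL = ½ × 161.52934 × 143.76111 = $11610.82 thousand.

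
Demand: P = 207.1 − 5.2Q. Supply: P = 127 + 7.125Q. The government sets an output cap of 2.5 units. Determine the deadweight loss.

98.55

Competitive equilibrium: 207.1 − 5.2Q = 127 + 7.125Q → Q* = 6.499, P* = 173.3053.
At Q = 2.5: demand price = 207.1 − 5.2·2.5 = 194.1; supply price = 127 + 7.125·2.5 = 144.8125.
ΔQ = 6.499 − 2.5 = 3.999; wedge = 194.1 − 144.8125 = 49.2875.
The triangle = ½ × 3.999 × 49.2875 = 98.55.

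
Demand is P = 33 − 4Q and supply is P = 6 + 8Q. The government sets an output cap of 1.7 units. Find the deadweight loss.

1.815

Competitive equilibrium: 33 − 4Q = 6 + 8Q → Q* = 2.25, P* = 24.
At Q = 1.7: demand price = 33 − 4·1.7 = 26.2; supply price = 6 + 8·1.7 = 19.6.
ΔQ = 2.25 − 1.7 = 0.55; wedge = 26.2 − 19.6 = 6.6.
Welfare loss = ½ × 0.55 × 6.6 = 1.815.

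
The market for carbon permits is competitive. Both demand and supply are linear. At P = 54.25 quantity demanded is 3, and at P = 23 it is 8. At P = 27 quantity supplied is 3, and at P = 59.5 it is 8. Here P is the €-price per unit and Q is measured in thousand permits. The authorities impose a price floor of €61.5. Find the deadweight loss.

€69.31 thousand

Demand slope = (23 − 54.25)/(8 − 3) = −6.25, so P = 73 − 6.25Q.
Supply slope = (59.5 − 27)/(8 − 3) = 6.5, so P = 7.5 + 6.5Q.
Competitive equilibrium: 73 − 6.25Q = 7.5 + 6.5Q → Q* = 5.1373, P* = 40.8922.
At the floor P = 61.5, quantity demanded = (73 − 61.5)/6.25 = 1.84.
Sellers' marginal cost at Q' = 1.84: 7.5 + 6.5·1.84 = 19.46.
ΔQ = 5.1373 − 1.84 = 3.2973; wedge = 61.5 − 19.46 = 42.04.
Welfare loss = ½ × 3.2973 × 42.04 = €69.31 thousand.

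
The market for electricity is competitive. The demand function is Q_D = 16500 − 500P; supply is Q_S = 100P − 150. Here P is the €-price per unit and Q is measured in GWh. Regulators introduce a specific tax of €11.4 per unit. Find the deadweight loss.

€5415

In inverse form: demand P = 33 − 0.002Q, supply P = 1.5 + 0.01Q.
Competitive equilibrium: 33 − 0.002Q = 1.5 + 0.01Q → Q* = 2625, P* = 27.75.
With the tax, the buyer price exceeds the seller price by 11.4: (33 − 0.002Q) − (1.5 + 0.01Q) = 11.4 → Q' = 1675.
ΔQ = 2625 − 1675 = 950; the wedge equals the tax, 11.4.
Deadweight loss = ½ × 950 × 11.4 = €5415.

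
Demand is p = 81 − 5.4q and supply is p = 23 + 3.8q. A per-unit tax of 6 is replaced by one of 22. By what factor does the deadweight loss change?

Competitive equilibrium: 81 − 5.4q = 23 + 3.8q → q* = 6.3043, p* = 46.9565.
For a per-unit tax t: Δq = t/9.2, so DWL = ½·t·(t/9.2) = t²/18.4.
At t = 6: DWL = 1.957. At t = 22: DWL = 26.304.
Ratio = (22/6)² = 13.444.

13.444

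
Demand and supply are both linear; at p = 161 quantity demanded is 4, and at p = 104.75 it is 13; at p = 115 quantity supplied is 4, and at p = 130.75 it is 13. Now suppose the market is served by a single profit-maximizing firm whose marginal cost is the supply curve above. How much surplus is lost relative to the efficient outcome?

Demand slope = (104.75 − 161)/(13 − 4) = −6.25, so p = 186 − 6.25q.
Supply slope = (130.75 − 115)/(13 − 4) = 1.75, so p = 108 + 1.75q.
Competitive equilibrium: 186 − 6.25q = 108 + 1.75q → q* = 9.75, p* = 125.0625.
Marginal revenue: MR = 186 − 12.5q. Set MR = MC: 186 − 12.5q = 108 + 1.75q → q_m = 5.4737.
Price p_m = 186 − 6.25·5.4737 = 151.7894; MC(q_m) = 108 + 1.75·5.4737 = 117.579.
Competitive q* = 9.75, so Δq = 4.2763; wedge = 151.7894 − 117.579 = 34.2104.
Welfare loss = ½ × 4.2763 × 34.2104 = 73.15.

73.15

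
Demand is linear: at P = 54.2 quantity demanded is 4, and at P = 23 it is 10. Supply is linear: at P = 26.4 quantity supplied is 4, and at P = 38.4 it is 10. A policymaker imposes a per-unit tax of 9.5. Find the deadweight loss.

6.27

Demand slope = (23 − 54.2)/(10 − 4) = −5.2, so P = 75 − 5.2Q.
Supply slope = (38.4 − 26.4)/(10 − 4) = 2, so P = 18.4 + 2Q.
Competitive equilibrium: 75 − 5.2Q = 18.4 + 2Q → Q* = 7.8611, P* = 34.1222.
With the tax, the buyer price exceeds the seller price by 9.5: (75 − 5.2Q) − (18.4 + 2Q) = 9.5 → Q' = 6.5417.
ΔQ = 7.8611 − 6.5417 = 1.3194; the wedge equals the tax, 9.5.
Deadweight loss = ½ × 1.3194 × 9.5 = 6.27.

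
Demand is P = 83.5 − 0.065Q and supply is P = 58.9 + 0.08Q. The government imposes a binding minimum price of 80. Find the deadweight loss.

Competitive equilibrium: 83.5 − 0.065Q = 58.9 + 0.08Q → Q* = 169.6552, P* = 72.4724.
At the floor P = 80, quantity demanded = (83.5 − 80)/0.065 = 53.8462.
Sellers' marginal cost at Q' = 53.8462: 58.9 + 0.08·53.8462 = 63.2077.
ΔQ = 169.6552 − 53.8462 = 115.809; wedge = 80 − 63.2077 = 16.7923.
Welfare loss = ½ × 115.809 × 16.7923 = 972.35.

972.35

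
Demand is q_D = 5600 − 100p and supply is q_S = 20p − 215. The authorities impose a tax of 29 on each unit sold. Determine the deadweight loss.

In inverse form: demand p = 56 − 0.01q, supply p = 10.75 + 0.05q.
Competitive equilibrium: 56 − 0.01q = 10.75 + 0.05q → q* = 754.1667, p* = 48.4583.
With the tax, the buyer price exceeds the seller price by 29: (56 − 0.01q) − (10.75 + 0.05q) = 29 → q' = 270.8333.
Δq = 754.1667 − 270.8333 = 483.3334; the wedge equals the tax, 29.
DWL = ½ × 483.3334 × 29 = 7008.33.

7008.33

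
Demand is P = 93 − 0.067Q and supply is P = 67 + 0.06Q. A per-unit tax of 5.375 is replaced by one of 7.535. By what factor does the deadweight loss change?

Competitive equilibrium: 93 − 0.067Q = 67 + 0.06Q → Q* = 204.7244, P* = 79.2835.
For a per-unit tax t: ΔQ = t/0.127, so DWL = ½·t·(t/0.127) = t²/0.254.
At t = 5.375: DWL = 113.743. At t = 7.535: DWL = 223.528.
Ratio = (7.535/5.375)² = 1.965.

1.965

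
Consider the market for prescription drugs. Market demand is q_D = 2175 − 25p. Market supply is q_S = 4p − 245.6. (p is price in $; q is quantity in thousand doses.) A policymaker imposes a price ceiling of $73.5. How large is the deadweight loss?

In inverse form: demand p = 87 − 0.04q, supply p = 61.4 + 0.25q.
Competitive equilibrium: 87 − 0.04q = 61.4 + 0.25q → q* = 88.2759, p* = 83.469.
At the ceiling p = 73.5, quantity supplied = (73.5 − 61.4)/0.25 = 48.4.
Willingness to pay at q' = 48.4: 87 − 0.04·48.4 = 85.064.
Δq = 88.2759 − 48.4 = 39.8759; wedge = 85.064 − 73.5 = 11.564.
Deadweight loss = ½ × 39.8759 × 11.564 = $230.56 thousand.

$230.56 thousand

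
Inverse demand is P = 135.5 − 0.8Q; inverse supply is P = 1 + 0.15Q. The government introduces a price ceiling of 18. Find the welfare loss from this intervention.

Competitive equilibrium: 135.5 − 0.8Q = 1 + 0.15Q → Q* = 141.5789, P* = 22.2368.
At the ceiling P = 18, quantity supplied = (18 − 1)/0.15 = 113.3333.
Willingness to pay at Q' = 113.3333: 135.5 − 0.8·113.3333 = 44.8334.
ΔQ = 141.5789 − 113.3333 = 28.2456; wedge = 44.8334 − 18 = 26.8334.
Deadweight loss = ½ × 28.2456 × 26.8334 = 378.96.

378.96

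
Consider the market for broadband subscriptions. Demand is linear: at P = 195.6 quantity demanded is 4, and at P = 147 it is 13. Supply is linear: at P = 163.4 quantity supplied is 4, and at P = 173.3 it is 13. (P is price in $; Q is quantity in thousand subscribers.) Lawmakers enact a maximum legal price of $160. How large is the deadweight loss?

Demand slope = (147 − 195.6)/(13 − 4) = −5.4, so P = 217.2 − 5.4Q.
Supply slope = (173.3 − 163.4)/(13 − 4) = 1.1, so P = 159 + 1.1Q.
Competitive equilibrium: 217.2 − 5.4Q = 159 + 1.1Q → Q* = 8.9538, P* = 168.8492.
At the ceiling P = 160, quantity supplied = (160 − 159)/1.1 = 0.9091.
Willingness to pay at Q' = 0.9091: 217.2 − 5.4·0.9091 = 212.2909.
ΔQ = 8.9538 − 0.9091 = 8.0447; wedge = 212.2909 − 160 = 52.2909.
Welfare loss = ½ × 8.0447 × 52.2909 = $210.33 thousand.

$210.33 thousand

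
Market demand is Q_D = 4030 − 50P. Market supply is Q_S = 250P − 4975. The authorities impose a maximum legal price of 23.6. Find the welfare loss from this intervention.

30880.21

In inverse form: demand P = 80.6 − 0.02Q, supply P = 19.9 + 0.004Q.
Competitive equilibrium: 80.6 − 0.02Q = 19.9 + 0.004Q → Q* = 2529.1667, P* = 30.0167.
At the ceiling P = 23.6, quantity supplied = (23.6 − 19.9)/0.004 = 925.
Willingness to pay at Q' = 925: 80.6 − 0.02·925 = 62.1.
ΔQ = 2529.1667 − 925 = 1604.1667; wedge = 62.1 − 23.6 = 38.5.
Welfare loss = ½ × 1604.1667 × 38.5 = 30880.21.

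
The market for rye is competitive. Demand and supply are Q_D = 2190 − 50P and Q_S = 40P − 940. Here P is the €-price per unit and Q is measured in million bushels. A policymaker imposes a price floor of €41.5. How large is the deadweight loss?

In inverse form: demand P = 43.8 − 0.02Q, supply P = 23.5 + 0.025Q.
Competitive equilibrium: 43.8 − 0.02Q = 23.5 + 0.025Q → Q* = 451.1111, P* = 34.7778.
At the floor P = 41.5, quantity demanded = (43.8 − 41.5)/0.02 = 115.
Sellers' marginal cost at Q' = 115: 23.5 + 0.025·115 = 26.375.
ΔQ = 451.1111 − 115 = 336.1111; wedge = 41.5 − 26.375 = 15.125.
Deadweight loss = ½ × 336.1111 × 15.125 = €2541.84 million.

€2541.84 million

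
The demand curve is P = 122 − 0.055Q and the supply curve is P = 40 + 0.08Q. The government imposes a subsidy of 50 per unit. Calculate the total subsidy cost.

Competitive equilibrium: 122 − 0.055Q = 40 + 0.08Q → Q* = 607.4074, P* = 88.5926.
The subsidy lowers effective supply by 50: P = 0.08Q − 10.
New quantity: 122 − 0.055Q = 0.08Q − 10 → Q' = 977.7778.
Total subsidy cost = 50 × 977.7778 = 48888.89.

48888.89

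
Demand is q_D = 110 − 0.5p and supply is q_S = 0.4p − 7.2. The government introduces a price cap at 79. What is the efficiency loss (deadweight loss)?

944.54

In inverse form: demand p = 220 − 2q, supply p = 18 + 2.5q.
Competitive equilibrium: 220 − 2q = 18 + 2.5q → q* = 44.8889, p* = 130.2222.
At the ceiling p = 79, quantity supplied = (79 − 18)/2.5 = 24.4.
Willingness to pay at q' = 24.4: 220 − 2·24.4 = 171.2.
Δq = 44.8889 − 24.4 = 20.4889; wedge = 171.2 − 79 = 92.2.
DWL = ½ × 20.4889 × 92.2 = 944.54.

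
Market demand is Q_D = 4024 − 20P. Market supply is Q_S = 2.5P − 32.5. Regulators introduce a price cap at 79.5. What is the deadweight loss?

14285.25

In inverse form: demand P = 201.2 − 0.05Q, supply P = 13 + 0.4Q.
Competitive equilibrium: 201.2 − 0.05Q = 13 + 0.4Q → Q* = 418.2222, P* = 180.2889.
At the ceiling P = 79.5, quantity supplied = (79.5 − 13)/0.4 = 166.25.
Willingness to pay at Q' = 166.25: 201.2 − 0.05·166.25 = 192.8875.
ΔQ = 418.2222 − 166.25 = 251.9722; wedge = 192.8875 − 79.5 = 113.3875.
Deadweight loss = ½ × 251.9722 × 113.3875 = 14285.25.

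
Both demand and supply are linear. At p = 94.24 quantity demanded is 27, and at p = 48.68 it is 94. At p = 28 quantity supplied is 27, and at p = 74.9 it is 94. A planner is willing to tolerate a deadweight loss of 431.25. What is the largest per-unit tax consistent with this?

34.5

Demand slope = (48.68 − 94.24)/(94 − 27) = −0.68, so p = 112.6 − 0.68q.
Supply slope = (74.9 − 28)/(94 − 27) = 0.7, so p = 9.1 + 0.7q.
Competitive equilibrium: 112.6 − 0.68q = 9.1 + 0.7q → q* = 75, p* = 61.6.
A tax t gives Δq = t/1.38 and wedge t, so DWL = t²/2.76.
t²/2.76 = 431.25 → t² = 1190.25 → t = 34.5.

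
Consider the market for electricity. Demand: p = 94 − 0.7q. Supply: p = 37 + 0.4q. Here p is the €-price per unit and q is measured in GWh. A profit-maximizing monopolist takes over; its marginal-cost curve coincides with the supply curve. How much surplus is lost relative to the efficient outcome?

€223.35

Competitive equilibrium: 94 − 0.7q = 37 + 0.4q → q* = 51.8182, p* = 57.7273.
Marginal revenue: MR = 94 − 1.4q. Set MR = MC: 94 − 1.4q = 37 + 0.4q → q_m = 31.6667.
Price p_m = 94 − 0.7·31.6667 = 71.8333; MC(q_m) = 37 + 0.4·31.6667 = 49.6667.
Competitive q* = 51.8182, so Δq = 20.1515; wedge = 71.8333 − 49.6667 = 22.1666.
Welfare loss = ½ × 20.1515 × 22.1666 = €223.35.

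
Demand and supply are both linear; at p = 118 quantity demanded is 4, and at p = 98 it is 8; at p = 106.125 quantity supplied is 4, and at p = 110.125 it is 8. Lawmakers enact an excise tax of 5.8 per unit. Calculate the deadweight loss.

Demand slope = (98 − 118)/(8 − 4) = −5, so p = 138 − 5q.
Supply slope = (110.125 − 106.125)/(8 − 4) = 1, so p = 102.125 + q.
Competitive equilibrium: 138 − 5q = 102.125 + q → q* = 5.9792, p* = 108.1042.
With the tax, the buyer price exceeds the seller price by 5.8: (138 − 5q) − (102.125 + q) = 5.8 → q' = 5.0125.
Δq = 5.9792 − 5.0125 = 0.9667; the wedge equals the tax, 5.8.
DWL = ½ × 0.9667 × 5.8 = 2.80.

2.80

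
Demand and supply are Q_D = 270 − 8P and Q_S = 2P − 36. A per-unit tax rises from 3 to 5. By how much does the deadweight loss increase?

In inverse form: demand P = 33.75 − 0.125Q, supply P = 18 + 0.5Q.
Competitive equilibrium: 33.75 − 0.125Q = 18 + 0.5Q → Q* = 25.2, P* = 30.6.
For a per-unit tax t: ΔQ = t/0.625, so DWL = ½·t·(t/0.625) = t²/1.25.
At t = 3: DWL = 7.2. At t = 5: DWL = 20.
Increase = 20 − 7.2 = 12.80.

12.80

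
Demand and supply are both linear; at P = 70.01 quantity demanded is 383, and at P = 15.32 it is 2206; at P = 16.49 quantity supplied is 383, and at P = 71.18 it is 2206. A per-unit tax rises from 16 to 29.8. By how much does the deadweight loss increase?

Demand slope = (15.32 − 70.01)/(2206 − 383) = −0.03, so P = 81.5 − 0.03Q.
Supply slope = (71.18 − 16.49)/(2206 − 383) = 0.03, so P = 5 + 0.03Q.
Competitive equilibrium: 81.5 − 0.03Q = 5 + 0.03Q → Q* = 1275, P* = 43.25.
For a per-unit tax t: ΔQ = t/0.06, so DWL = ½·t·(t/0.06) = t²/0.12.
At t = 16: DWL = 2133.333. At t = 29.8: DWL = 7400.333.
Increase = 7400.333 − 2133.333 = 5267.

5267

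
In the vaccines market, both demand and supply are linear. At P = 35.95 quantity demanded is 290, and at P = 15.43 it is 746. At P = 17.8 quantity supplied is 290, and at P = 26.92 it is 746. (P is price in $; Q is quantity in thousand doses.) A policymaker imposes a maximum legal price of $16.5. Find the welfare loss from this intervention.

$3851.08 thousand

Demand slope = (15.43 − 35.95)/(746 − 290) = −0.045, so P = 49 − 0.045Q.
Supply slope = (26.92 − 17.8)/(746 − 290) = 0.02, so P = 12 + 0.02Q.
Competitive equilibrium: 49 − 0.045Q = 12 + 0.02Q → Q* = 569.2308, P* = 23.3846.
At the ceiling P = 16.5, quantity supplied = (16.5 − 12)/0.02 = 225.
Willingness to pay at Q' = 225: 49 − 0.045·225 = 38.875.
ΔQ = 569.2308 − 225 = 344.2308; wedge = 38.875 − 16.5 = 22.375.
DWL = ½ × 344.2308 × 22.375 = $3851.08 thousand.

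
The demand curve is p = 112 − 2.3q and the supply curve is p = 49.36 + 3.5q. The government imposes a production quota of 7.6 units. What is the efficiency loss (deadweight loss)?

Competitive equilibrium: 112 − 2.3q = 49.36 + 3.5q → q* = 10.8, p* = 87.16.
At q = 7.6: demand price = 112 − 2.3·7.6 = 94.52; supply price = 49.36 + 3.5·7.6 = 75.96.
Δq = 10.8 − 7.6 = 3.2; wedge = 94.52 − 75.96 = 18.56.
The triangle = ½ × 3.2 × 18.56 = 29.696.

29.696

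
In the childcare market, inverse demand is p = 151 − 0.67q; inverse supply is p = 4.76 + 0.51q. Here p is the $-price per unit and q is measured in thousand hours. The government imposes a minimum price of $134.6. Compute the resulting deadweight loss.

$5835.82 thousand

Competitive equilibrium: 151 − 0.67q = 4.76 + 0.51q → q* = 123.9322, p* = 67.9654.
At the floor p = 134.6, quantity demanded = (151 − 134.6)/0.67 = 24.4776.
Sellers' marginal cost at q' = 24.4776: 4.76 + 0.51·24.4776 = 17.2436.
Δq = 123.9322 − 24.4776 = 99.4546; wedge = 134.6 − 17.2436 = 117.3564.
Welfare loss = ½ × 99.4546 × 117.3564 = $5835.82 thousand.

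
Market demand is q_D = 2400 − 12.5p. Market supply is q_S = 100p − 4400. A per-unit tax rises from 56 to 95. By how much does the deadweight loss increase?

32716.67

In inverse form: demand p = 192 − 0.08q, supply p = 44 + 0.01q.
Competitive equilibrium: 192 − 0.08q = 44 + 0.01q → q* = 1644.4444, p* = 60.4444.
For a per-unit tax t: Δq = t/0.09, so DWL = ½·t·(t/0.09) = t²/0.18.
At t = 56: DWL = 17422.222. At t = 95: DWL = 50138.889.
Increase = 50138.889 − 17422.222 = 32716.67.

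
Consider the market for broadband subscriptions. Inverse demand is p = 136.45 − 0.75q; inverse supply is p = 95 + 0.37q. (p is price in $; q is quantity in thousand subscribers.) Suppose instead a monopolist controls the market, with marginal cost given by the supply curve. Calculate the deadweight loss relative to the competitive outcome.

Competitive equilibrium: 136.45 − 0.75q = 95 + 0.37q → q* = 37.0089, p* = 108.6933.
Marginal revenue: MR = 136.45 − 1.5q. Set MR = MC: 136.45 − 1.5q = 95 + 0.37q → q_m = 22.1658.
Price p_m = 136.45 − 0.75·22.1658 = 119.8257; MC(q_m) = 95 + 0.37·22.1658 = 103.2013.
Competitive q* = 37.0089, so Δq = 14.8431; wedge = 119.8257 − 103.2013 = 16.6244.
DWL = ½ × 14.8431 × 16.6244 = $123.38 thousand.

$123.38 thousand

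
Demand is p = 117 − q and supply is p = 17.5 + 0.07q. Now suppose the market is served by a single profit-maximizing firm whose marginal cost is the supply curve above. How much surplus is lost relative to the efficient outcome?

Competitive equilibrium: 117 − q = 17.5 + 0.07q → q* = 92.99065, p* = 24.00935.
Marginal revenue: MR = 117 − 2q. Set MR = MC: 117 − 2q = 17.5 + 0.07q → q_m = 48.06763.
Price p_m = 117 − 1·48.06763 = 68.93237; MC(q_m) = 17.5 + 0.07·48.06763 = 20.86473.
Competitive q* = 92.99065, so Δq = 44.92302; wedge = 68.93237 − 20.86473 = 48.06764.
Welfare loss = ½ × 44.92302 × 48.06764 = 1079.67.

1079.67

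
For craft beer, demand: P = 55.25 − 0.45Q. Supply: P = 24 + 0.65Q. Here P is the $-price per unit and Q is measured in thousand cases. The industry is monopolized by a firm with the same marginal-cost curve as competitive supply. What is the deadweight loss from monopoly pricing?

Competitive equilibrium: 55.25 − 0.45Q = 24 + 0.65Q → Q* = 28.4091, P* = 42.4659.
Marginal revenue: MR = 55.25 − 0.9Q. Set MR = MC: 55.25 − 0.9Q = 24 + 0.65Q → Q_m = 20.1613.
Price P_m = 55.25 − 0.45·20.1613 = 46.1774; MC(Q_m) = 24 + 0.65·20.1613 = 37.1048.
Competitive Q* = 28.4091, so ΔQ = 8.2478; wedge = 46.1774 − 37.1048 = 9.0726.
The triangle = ½ × 8.2478 × 9.0726 = $37.41 thousand.

$37.41 thousand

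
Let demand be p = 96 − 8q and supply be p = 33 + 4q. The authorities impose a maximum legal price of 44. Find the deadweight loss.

37.50

Competitive equilibrium: 96 − 8q = 33 + 4q → q* = 5.25, p* = 54.
At the ceiling p = 44, quantity supplied = (44 − 33)/4 = 2.75.
Willingness to pay at q' = 2.75: 96 − 8·2.75 = 74.
Δq = 5.25 − 2.75 = 2.5; wedge = 74 − 44 = 30.
Welfare loss = ½ × 2.5 × 30 = 37.50.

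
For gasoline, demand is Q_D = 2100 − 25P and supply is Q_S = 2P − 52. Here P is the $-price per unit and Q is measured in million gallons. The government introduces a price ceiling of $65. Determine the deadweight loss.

In inverse form: demand P = 84 − 0.04Q, supply P = 26 + 0.5Q.
Competitive equilibrium: 84 − 0.04Q = 26 + 0.5Q → Q* = 107.4074, P* = 79.7037.
At the ceiling P = 65, quantity supplied = (65 − 26)/0.5 = 78.
Willingness to pay at Q' = 78: 84 − 0.04·78 = 80.88.
ΔQ = 107.4074 − 78 = 29.4074; wedge = 80.88 − 65 = 15.88.
DWL = ½ × 29.4074 × 15.88 = $233.49 million.

$233.49 million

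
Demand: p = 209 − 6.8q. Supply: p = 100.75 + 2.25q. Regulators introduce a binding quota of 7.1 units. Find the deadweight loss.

Competitive equilibrium: 209 − 6.8q = 100.75 + 2.25q → q* = 11.9613, p* = 127.663.
At q = 7.1: demand price = 209 − 6.8·7.1 = 160.72; supply price = 100.75 + 2.25·7.1 = 116.725.
Δq = 11.9613 − 7.1 = 4.8613; wedge = 160.72 − 116.725 = 43.995.
Welfare loss = ½ × 4.8613 × 43.995 = 106.94.

106.94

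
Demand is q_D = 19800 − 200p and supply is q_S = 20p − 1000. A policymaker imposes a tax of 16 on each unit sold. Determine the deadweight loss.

In inverse form: demand p = 99 − 0.005q, supply p = 50 + 0.05q.
Competitive equilibrium: 99 − 0.005q = 50 + 0.05q → q* = 890.9091, p* = 94.5455.
With the tax, the buyer price exceeds the seller price by 16: (99 − 0.005q) − (50 + 0.05q) = 16 → q' = 600.
Δq = 890.9091 − 600 = 290.9091; the wedge equals the tax, 16.
The triangle = ½ × 290.9091 × 16 = 2327.27.

2327.27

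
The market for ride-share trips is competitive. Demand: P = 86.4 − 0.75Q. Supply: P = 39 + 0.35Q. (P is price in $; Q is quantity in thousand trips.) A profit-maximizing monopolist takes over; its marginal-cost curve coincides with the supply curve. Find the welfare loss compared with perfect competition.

Competitive equilibrium: 86.4 − 0.75Q = 39 + 0.35Q → Q* = 43.0909, P* = 54.0818.
Marginal revenue: MR = 86.4 − 1.5Q. Set MR = MC: 86.4 − 1.5Q = 39 + 0.35Q → Q_m = 25.6216.
Price P_m = 86.4 − 0.75·25.6216 = 67.1838; MC(Q_m) = 39 + 0.35·25.6216 = 47.9676.
Competitive Q* = 43.0909, so ΔQ = 17.4693; wedge = 67.1838 − 47.9676 = 19.2162.
Deadweight loss = ½ × 17.4693 × 19.2162 = $167.85 thousand.

$167.85 thousand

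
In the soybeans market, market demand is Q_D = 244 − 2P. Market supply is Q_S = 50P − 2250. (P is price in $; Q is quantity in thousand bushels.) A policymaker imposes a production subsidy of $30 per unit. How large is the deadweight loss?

$865.38 thousand

In inverse form: demand P = 122 − 0.5Q, supply P = 45 + 0.02Q.
Competitive equilibrium: 122 − 0.5Q = 45 + 0.02Q → Q* = 148.0769, P* = 47.9615.
The subsidy lowers effective supply by 30: P = 15 + 0.02Q.
New quantity: 122 − 0.5Q = 15 + 0.02Q → Q' = 205.7692.
Overproduction ΔQ = 205.7692 − 148.0769 = 57.6923; wedge = subsidy = 30.
Welfare loss = ½ × 57.6923 × 30 = $865.38 thousand.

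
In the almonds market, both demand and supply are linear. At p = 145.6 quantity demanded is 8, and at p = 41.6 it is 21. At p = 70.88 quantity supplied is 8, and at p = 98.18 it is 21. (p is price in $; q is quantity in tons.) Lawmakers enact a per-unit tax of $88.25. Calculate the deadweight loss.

Demand slope = (41.6 − 145.6)/(21 − 8) = −8, so p = 209.6 − 8q.
Supply slope = (98.18 − 70.88)/(21 − 8) = 2.1, so p = 54.08 + 2.1q.
Competitive equilibrium: 209.6 − 8q = 54.08 + 2.1q → q* = 15.398, p* = 86.4158.
With the tax, the buyer price exceeds the seller price by 88.25: (209.6 − 8q) − (54.08 + 2.1q) = 88.25 → q' = 6.6604.
Δq = 15.398 − 6.6604 = 8.7376; the wedge equals the tax, 88.25.
Welfare loss = ½ × 8.7376 × 88.25 = $385.55.

$385.55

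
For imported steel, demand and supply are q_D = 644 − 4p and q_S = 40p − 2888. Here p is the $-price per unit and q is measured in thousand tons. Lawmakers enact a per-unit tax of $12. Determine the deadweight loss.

$261.82 thousand

In inverse form: demand p = 161 − 0.25q, supply p = 72.2 + 0.025q.
Competitive equilibrium: 161 − 0.25q = 72.2 + 0.025q → q* = 322.9091, p* = 80.2727.
With the tax, the buyer price exceeds the seller price by 12: (161 − 0.25q) − (72.2 + 0.025q) = 12 → q' = 279.2727.
Δq = 322.9091 − 279.2727 = 43.6364; the wedge equals the tax, 12.
Welfare loss = ½ × 43.6364 × 12 = $261.82 thousand.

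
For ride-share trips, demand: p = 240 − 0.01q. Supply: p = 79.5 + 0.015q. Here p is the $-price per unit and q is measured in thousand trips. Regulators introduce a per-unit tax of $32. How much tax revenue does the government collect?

$164480 thousand

Competitive equilibrium: 240 − 0.01q = 79.5 + 0.015q → q* = 6420, p* = 175.8.
With the tax, the buyer price exceeds the seller price by 32: (240 − 0.01q) − (79.5 + 0.015q) = 32 → q' = 5140.
Tax revenue = 32 × 5140 = $164480 thousand.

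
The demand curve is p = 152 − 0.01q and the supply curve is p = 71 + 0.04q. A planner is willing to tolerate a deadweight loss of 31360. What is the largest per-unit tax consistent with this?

56

Competitive equilibrium: 152 − 0.01q = 71 + 0.04q → q* = 1620, p* = 135.8.
A tax t gives Δq = t/0.05 and wedge t, so DWL = t²/0.1.
t²/0.1 = 31360 → t² = 3136 → t = 56.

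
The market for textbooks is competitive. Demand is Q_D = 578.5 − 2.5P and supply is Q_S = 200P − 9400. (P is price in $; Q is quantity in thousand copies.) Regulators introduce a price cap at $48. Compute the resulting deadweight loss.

$13199.46 thousand

In inverse form: demand P = 231.4 − 0.4Q, supply P = 47 + 0.005Q.
Competitive equilibrium: 231.4 − 0.4Q = 47 + 0.005Q → Q* = 455.30864, P* = 49.27654.
At the ceiling P = 48, quantity supplied = (48 − 47)/0.005 = 200.
Willingness to pay at Q' = 200: 231.4 − 0.4·200 = 151.4.
ΔQ = 455.30864 − 200 = 255.30864; wedge = 151.4 − 48 = 103.4.
Deadweight loss = ½ × 255.30864 × 103.4 = $13199.46 thousand.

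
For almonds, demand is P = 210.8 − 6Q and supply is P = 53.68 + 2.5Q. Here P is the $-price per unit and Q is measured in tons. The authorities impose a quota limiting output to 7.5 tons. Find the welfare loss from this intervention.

$512.82

Competitive equilibrium: 210.8 − 6Q = 53.68 + 2.5Q → Q* = 18.4847, P* = 99.8918.
At Q = 7.5: demand price = 210.8 − 6·7.5 = 165.8; supply price = 53.68 + 2.5·7.5 = 72.43.
ΔQ = 18.4847 − 7.5 = 10.9847; wedge = 165.8 − 72.43 = 93.37.
The triangle = ½ × 10.9847 × 93.37 = $512.82.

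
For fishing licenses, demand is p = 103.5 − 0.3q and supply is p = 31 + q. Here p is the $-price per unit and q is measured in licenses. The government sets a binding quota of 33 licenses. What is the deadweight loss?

Competitive equilibrium: 103.5 − 0.3q = 31 + q → q* = 55.7692, p* = 86.7692.
At q = 33: demand price = 103.5 − 0.3·33 = 93.6; supply price = 31 + 1·33 = 64.
Δq = 55.7692 − 33 = 22.7692; wedge = 93.6 − 64 = 29.6.
Welfare loss = ½ × 22.7692 × 29.6 = $336.98.

$336.98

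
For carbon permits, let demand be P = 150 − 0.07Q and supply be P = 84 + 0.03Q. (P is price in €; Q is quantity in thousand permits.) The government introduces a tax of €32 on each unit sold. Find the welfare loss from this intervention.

€5120 thousand

Competitive equilibrium: 150 − 0.07Q = 84 + 0.03Q → Q* = 660, P* = 103.8.
With the tax, the buyer price exceeds the seller price by 32: (150 − 0.07Q) − (84 + 0.03Q) = 32 → Q' = 340.
ΔQ = 660 − 340 = 320; the wedge equals the tax, 32.
Welfare loss = ½ × 320 × 32 = €5120 thousand.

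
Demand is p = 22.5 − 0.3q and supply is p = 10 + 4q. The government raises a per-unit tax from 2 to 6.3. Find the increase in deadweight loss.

Competitive equilibrium: 22.5 − 0.3q = 10 + 4q → q* = 2.907, p* = 21.6279.
For a per-unit tax t: Δq = t/4.3, so DWL = ½·t·(t/4.3) = t²/8.6.
At t = 2: DWL = 0.465. At t = 6.3: DWL = 4.615.
Increase = 4.615 − 0.465 = 4.15.

4.15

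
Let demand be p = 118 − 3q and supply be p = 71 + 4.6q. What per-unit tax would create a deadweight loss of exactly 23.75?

Competitive equilibrium: 118 − 3q = 71 + 4.6q → q* = 6.1842, p* = 99.4474.
A tax t gives Δq = t/7.6 and wedge t, so DWL = t²/15.2.
t²/15.2 = 23.75 → t² = 361 → t = 19.

19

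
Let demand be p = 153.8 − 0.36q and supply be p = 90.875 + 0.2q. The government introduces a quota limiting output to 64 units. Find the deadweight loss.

Competitive equilibrium: 153.8 − 0.36q = 90.875 + 0.2q → q* = 112.3661, p* = 113.3482.
At q = 64: demand price = 153.8 − 0.36·64 = 130.76; supply price = 90.875 + 0.2·64 = 103.675.
Δq = 112.3661 − 64 = 48.3661; wedge = 130.76 − 103.675 = 27.085.
Deadweight loss = ½ × 48.3661 × 27.085 = 655.

655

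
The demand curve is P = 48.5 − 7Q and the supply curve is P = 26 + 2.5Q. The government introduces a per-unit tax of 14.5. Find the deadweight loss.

11.07

Competitive equilibrium: 48.5 − 7Q = 26 + 2.5Q → Q* = 2.3684, P* = 31.9211.
With the tax, the buyer price exceeds the seller price by 14.5: (48.5 − 7Q) − (26 + 2.5Q) = 14.5 → Q' = 0.8421.
ΔQ = 2.3684 − 0.8421 = 1.5263; the wedge equals the tax, 14.5.
Deadweight loss = ½ × 1.5263 × 14.5 = 11.07.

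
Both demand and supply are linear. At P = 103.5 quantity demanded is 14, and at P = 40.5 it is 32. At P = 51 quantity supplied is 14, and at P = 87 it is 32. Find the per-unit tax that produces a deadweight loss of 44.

22

Demand slope = (40.5 − 103.5)/(32 − 14) = −3.5, so P = 152.5 − 3.5Q.
Supply slope = (87 − 51)/(32 − 14) = 2, so P = 23 + 2Q.
Competitive equilibrium: 152.5 − 3.5Q = 23 + 2Q → Q* = 23.5455, P* = 70.0909.
A tax t gives ΔQ = t/5.5 and wedge t, so DWL = t²/11.
t²/11 = 44 → t² = 484 → t = 22.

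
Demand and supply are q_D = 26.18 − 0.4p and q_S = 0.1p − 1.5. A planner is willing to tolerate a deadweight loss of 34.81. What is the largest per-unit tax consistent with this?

In inverse form: demand p = 65.45 − 2.5q, supply p = 15 + 10q.
Competitive equilibrium: 65.45 − 2.5q = 15 + 10q → q* = 4.036, p* = 55.36.
A tax t gives Δq = t/12.5 and wedge t, so DWL = t²/25.
t²/25 = 34.81 → t² = 870.25 → t = 29.5.

29.5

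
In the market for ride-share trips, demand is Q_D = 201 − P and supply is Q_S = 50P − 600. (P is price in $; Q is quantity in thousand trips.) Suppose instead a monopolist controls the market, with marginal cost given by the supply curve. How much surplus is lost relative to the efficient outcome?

$4291.32 thousand

In inverse form: demand P = 201 − Q, supply P = 12 + 0.02Q.
Competitive equilibrium: 201 − Q = 12 + 0.02Q → Q* = 185.29412, P* = 15.70588.
Marginal revenue: MR = 201 − 2Q. Set MR = MC: 201 − 2Q = 12 + 0.02Q → Q_m = 93.56436.
Price P_m = 201 − 1·93.56436 = 107.43564; MC(Q_m) = 12 + 0.02·93.56436 = 13.87129.
Competitive Q* = 185.29412, so ΔQ = 91.72976; wedge = 107.43564 − 13.87129 = 93.56435.
Welfare loss = ½ × 91.72976 × 93.56435 = $4291.32 thousand.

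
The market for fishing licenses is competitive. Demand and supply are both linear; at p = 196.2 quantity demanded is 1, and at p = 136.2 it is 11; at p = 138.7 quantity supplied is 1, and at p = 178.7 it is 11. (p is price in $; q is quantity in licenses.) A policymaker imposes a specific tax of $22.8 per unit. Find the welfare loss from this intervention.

Demand slope = (136.2 − 196.2)/(11 − 1) = −6, so p = 202.2 − 6q.
Supply slope = (178.7 − 138.7)/(11 − 1) = 4, so p = 134.7 + 4q.
Competitive equilibrium: 202.2 − 6q = 134.7 + 4q → q* = 6.75, p* = 161.7.
With the tax, the buyer price exceeds the seller price by 22.8: (202.2 − 6q) − (134.7 + 4q) = 22.8 → q' = 4.47.
Δq = 6.75 − 4.47 = 2.28; the wedge equals the tax, 22.8.
The triangle = ½ × 2.28 × 22.8 = $25.992.

$25.992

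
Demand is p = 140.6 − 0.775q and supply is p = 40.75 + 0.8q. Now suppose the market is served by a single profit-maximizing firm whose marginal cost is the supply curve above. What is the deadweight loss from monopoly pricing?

Competitive equilibrium: 140.6 − 0.775q = 40.75 + 0.8q → q* = 63.3968, p* = 91.4675.
Marginal revenue: MR = 140.6 − 1.55q. Set MR = MC: 140.6 − 1.55q = 40.75 + 0.8q → q_m = 42.4894.
Price p_m = 140.6 − 0.775·42.4894 = 107.6707; MC(q_m) = 40.75 + 0.8·42.4894 = 74.7415.
Competitive q* = 63.3968, so Δq = 20.9074; wedge = 107.6707 − 74.7415 = 32.9292.
DWL = ½ × 20.9074 × 32.9292 = 344.23.

344.23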